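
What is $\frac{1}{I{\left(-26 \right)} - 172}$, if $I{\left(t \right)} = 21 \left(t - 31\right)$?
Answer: $- \frac{1}{1369} \approx -0.00073046$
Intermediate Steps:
$I{\left(t \right)} = -651 + 21 t$ ($I{\left(t \right)} = 21 \left(-31 + t\right) = -651 + 21 t$)
$\frac{1}{I{\left(-26 \right)} - 172} = \frac{1}{\left(-651 + 21 \left(-26\right)\right) - 172} = \frac{1}{\left(-651 - 546\right) - 172} = \frac{1}{-1197 - 172} = \frac{1}{-1369} = - \frac{1}{1369}$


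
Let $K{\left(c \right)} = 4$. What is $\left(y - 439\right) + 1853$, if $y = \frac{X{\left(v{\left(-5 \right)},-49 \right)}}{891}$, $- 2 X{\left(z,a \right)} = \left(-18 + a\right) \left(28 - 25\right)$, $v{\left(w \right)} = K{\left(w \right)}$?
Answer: $\frac{839983}{594} \approx 1414.1$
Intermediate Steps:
$v{\left(w \right)} = 4$
$X{\left(z,a \right)} = 27 - \frac{3 a}{2}$ ($X{\left(z,a \right)} = - \frac{\left(-18 + a\right) \left(28 - 25\right)}{2} = - \frac{\left(-18 + a\right) 3}{2} = - \frac{-54 + 3 a}{2} = 27 - \frac{3 a}{2}$)
$y = \frac{67}{594}$ ($y = \frac{27 - - \frac{147}{2}}{891} = \left(27 + \frac{147}{2}\right) \frac{1}{891} = \frac{201}{2} \cdot \frac{1}{891} = \frac{67}{594} \approx 0.11279$)
$\left(y - 439\right) + 1853 = \left(\frac{67}{594} - 439\right) + 1853 = - \frac{260699}{594} + 1853 = \frac{839983}{594}$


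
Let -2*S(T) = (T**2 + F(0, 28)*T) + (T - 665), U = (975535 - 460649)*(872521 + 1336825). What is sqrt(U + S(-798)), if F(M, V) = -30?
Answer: sqrt(4550243979662)/2 ≈ 1.0666e+6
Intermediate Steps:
U = 1137561324556 (U = 514886*2209346 = 1137561324556)
S(T) = 665/2 - T**2/2 + 29*T/2 (S(T) = -((T**2 - 30*T) + (T - 665))/2 = -((T**2 - 30*T) + (-665 + T))/2 = -(-665 + T**2 - 29*T)/2 = 665/2 - T**2/2 + 29*T/2)
sqrt(U + S(-798)) = sqrt(1137561324556 + (665/2 - 1/2*(-798)**2 + (29/2)*(-798))) = sqrt(1137561324556 + (665/2 - 1/2*636804 - 11571)) = sqrt(1137561324556 + (665/2 - 318402 - 11571)) = sqrt(1137561324556 - 659281/2) = sqrt(2275121989831/2) = sqrt(4550243979662)/2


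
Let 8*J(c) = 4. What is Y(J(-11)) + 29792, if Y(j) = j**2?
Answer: 119169/4 ≈ 29792.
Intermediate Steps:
J(c) = 1/2 (J(c) = (1/8)*4 = 1/2)
Y(J(-11)) + 29792 = (1/2)**2 + 29792 = 1/4 + 29792 = 119169/4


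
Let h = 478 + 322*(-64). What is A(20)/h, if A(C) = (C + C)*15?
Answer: -20/671 ≈ -0.029806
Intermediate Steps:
A(C) = 30*C (A(C) = (2*C)*15 = 30*C)
h = -20130 (h = 478 - 20608 = -20130)
A(20)/h = (30*20)/(-20130) = 600*(-1/20130) = -20/671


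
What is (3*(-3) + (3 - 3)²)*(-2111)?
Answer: 18999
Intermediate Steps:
(3*(-3) + (3 - 3)²)*(-2111) = (-9 + 0²)*(-2111) = (-9 + 0)*(-2111) = -9*(-2111) = 18999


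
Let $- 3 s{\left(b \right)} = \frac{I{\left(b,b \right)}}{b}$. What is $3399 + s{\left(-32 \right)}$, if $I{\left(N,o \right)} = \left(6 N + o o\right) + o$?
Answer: $\frac{10222}{3} \approx 3407.3$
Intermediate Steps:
$I{\left(N,o \right)} = o + o^{2} + 6 N$ ($I{\left(N,o \right)} = \left(6 N + o^{2}\right) + o = \left(o^{2} + 6 N\right) + o = o + o^{2} + 6 N$)
$s{\left(b \right)} = - \frac{b^{2} + 7 b}{3 b}$ ($s{\left(b \right)} = - \frac{\left(b + b^{2} + 6 b\right) \frac{1}{b}}{3} = - \frac{\left(b^{2} + 7 b\right) \frac{1}{b}}{3} = - \frac{\frac{1}{b} \left(b^{2} + 7 b\right)}{3} = - \frac{b^{2} + 7 b}{3 b}$)
$3399 + s{\left(-32 \right)} = 3399 - - \frac{25}{3} = 3399 + \left(- \frac{7}{3} + \frac{32}{3}\right) = 3399 + \frac{25}{3} = \frac{10222}{3}$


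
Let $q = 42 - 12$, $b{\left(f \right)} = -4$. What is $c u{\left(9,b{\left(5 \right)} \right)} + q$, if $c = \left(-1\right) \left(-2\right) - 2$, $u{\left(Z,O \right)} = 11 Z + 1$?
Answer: $30$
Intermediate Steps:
$u{\left(Z,O \right)} = 1 + 11 Z$
$q = 30$
$c = 0$ ($c = 2 - 2 = 0$)
$c u{\left(9,b{\left(5 \right)} \right)} + q = 0 \left(1 + 11 \cdot 9\right) + 30 = 0 \left(1 + 99\right) + 30 = 0 \cdot 100 + 30 = 0 + 30 = 30$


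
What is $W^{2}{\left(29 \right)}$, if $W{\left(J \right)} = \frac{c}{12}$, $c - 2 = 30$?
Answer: $\frac{64}{9} \approx 7.1111$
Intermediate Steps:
$c = 32$ ($c = 2 + 30 = 32$)
$W{\left(J \right)} = \frac{8}{3}$ ($W{\left(J \right)} = \frac{32}{12} = 32 \cdot \frac{1}{12} = \frac{8}{3}$)
$W^{2}{\left(29 \right)} = \left(\frac{8}{3}\right)^{2} = \frac{64}{9}$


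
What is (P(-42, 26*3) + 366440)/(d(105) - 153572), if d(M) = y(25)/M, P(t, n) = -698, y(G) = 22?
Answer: -19201455/8062519 ≈ -2.3816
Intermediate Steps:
d(M) = 22/M
(P(-42, 26*3) + 366440)/(d(105) - 153572) = (-698 + 366440)/(22/105 - 153572) = 365742/(22*(1/105) - 153572) = 365742/(22/105 - 153572) = 365742/(-16125038/105) = 365742*(-105/16125038) = -19201455/8062519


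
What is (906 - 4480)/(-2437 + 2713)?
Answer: -1787/138 ≈ -12.949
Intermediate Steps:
(906 - 4480)/(-2437 + 2713) = -3574/276 = -3574*1/276 = -1787/138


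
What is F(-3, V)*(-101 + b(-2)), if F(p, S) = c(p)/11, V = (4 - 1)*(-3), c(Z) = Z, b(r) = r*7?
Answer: 345/11 ≈ 31.364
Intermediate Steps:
b(r) = 7*r
V = -9 (V = 3*(-3) = -9)
F(p, S) = p/11
F(-3, V)*(-101 + b(-2)) = ((1/11)*(-3))*(-101 + 7*(-2)) = -3*(-101 - 14)/11 = -3/11*(-115) = 345/11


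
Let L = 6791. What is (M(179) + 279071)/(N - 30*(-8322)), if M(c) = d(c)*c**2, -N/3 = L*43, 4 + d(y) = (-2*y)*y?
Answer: 2053100455/626379 ≈ 3277.7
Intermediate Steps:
d(y) = -4 - 2*y**2 (d(y) = -4 + (-2*y)*y = -4 - 2*y**2)
N = -876039 (N = -20373*43 = -3*292013 = -876039)
M(c) = c**2*(-4 - 2*c**2) (M(c) = (-4 - 2*c**2)*c**2 = c**2*(-4 - 2*c**2))
(M(179) + 279071)/(N - 30*(-8322)) = (2*179**2*(-2 - 1*179**2) + 279071)/(-876039 - 30*(-8322)) = (2*32041*(-2 - 1*32041) + 279071)/(-876039 + 249660) = (2*32041*(-2 - 32041) + 279071)/(-626379) = (2*32041*(-32043) + 279071)*(-1/626379) = (-2053379526 + 279071)*(-1/626379) = -2053100455*(-1/626379) = 2053100455/626379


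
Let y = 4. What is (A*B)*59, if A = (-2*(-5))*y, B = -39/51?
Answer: -30680/17 ≈ -1804.7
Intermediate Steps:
B = -13/17 (B = -39*1/51 = -13/17 ≈ -0.76471)
A = 40 (A = -2*(-5)*4 = -1*(-10)*4 = 10*4 = 40)
(A*B)*59 = (40*(-13/17))*59 = -520/17*59 = -30680/17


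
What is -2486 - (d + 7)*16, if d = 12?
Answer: -2790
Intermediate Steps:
-2486 - (d + 7)*16 = -2486 - (12 + 7)*16 = -2486 - 19*16 = -2486 - 1*304 = -2486 - 304 = -2790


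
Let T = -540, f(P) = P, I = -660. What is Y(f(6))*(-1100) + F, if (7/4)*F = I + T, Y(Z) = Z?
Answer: -51000/7 ≈ -7285.7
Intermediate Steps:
F = -4800/7 (F = 4*(-660 - 540)/7 = (4/7)*(-1200) = -4800/7 ≈ -685.71)
Y(f(6))*(-1100) + F = 6*(-1100) - 4800/7 = -6600 - 4800/7 = -51000/7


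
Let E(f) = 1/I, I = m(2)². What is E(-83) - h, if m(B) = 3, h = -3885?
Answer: 34966/9 ≈ 3885.1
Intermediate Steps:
I = 9 (I = 3² = 9)
E(f) = ⅑ (E(f) = 1/9 = ⅑)
E(-83) - h = ⅑ - 1*(-3885) = ⅑ + 3885 = 34966/9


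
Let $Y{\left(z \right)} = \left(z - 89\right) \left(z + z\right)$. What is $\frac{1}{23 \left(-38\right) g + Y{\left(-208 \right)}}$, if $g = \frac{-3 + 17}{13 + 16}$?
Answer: $\frac{29}{3570772} \approx 8.1215 \cdot 10^{-6}$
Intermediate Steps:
$g = \frac{14}{29} \approx 0.48276$
$Y{\left(z \right)} = 2 z \left(-89 + z\right)$ ($Y{\left(z \right)} = \left(-89 + z\right) 2 z = 2 z \left(-89 + z\right)$)
$\frac{1}{23 \left(-38\right) g + Y{\left(-208 \right)}} = \frac{1}{23 \left(-38\right) \frac{14}{29} + 2 \left(-208\right) \left(-89 - 208\right)} = \frac{1}{\left(-874\right) \frac{14}{29} + 2 \left(-208\right) \left(-297\right)} = \frac{1}{- \frac{12236}{29} + 123552} = \frac{1}{\frac{3570772}{29}} = \frac{29}{3570772}$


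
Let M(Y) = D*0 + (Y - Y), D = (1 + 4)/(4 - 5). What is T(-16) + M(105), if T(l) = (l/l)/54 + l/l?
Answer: 55/54 ≈ 1.0185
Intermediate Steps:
T(l) = 55/54 (T(l) = 1*(1/54) + 1 = 1/54 + 1 = 55/54)
D = -5 (D = 5/(-1) = 5*(-1) = -5)
M(Y) = 0 (M(Y) = -5*0 + (Y - Y) = 0 + 0 = 0)
T(-16) + M(105) = 55/54 + 0 = 55/54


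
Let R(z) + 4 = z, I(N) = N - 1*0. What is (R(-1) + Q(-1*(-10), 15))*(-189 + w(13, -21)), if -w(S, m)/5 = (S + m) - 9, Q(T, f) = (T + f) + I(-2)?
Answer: -1872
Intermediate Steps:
I(N) = N (I(N) = N + 0 = N)
R(z) = -4 + z
Q(T, f) = -2 + T + f (Q(T, f) = (T + f) - 2 = -2 + T + f)
w(S, m) = 45 - 5*S - 5*m (w(S, m) = -5*((S + m) - 9) = -5*(-9 + S + m) = 45 - 5*S - 5*m)
(R(-1) + Q(-1*(-10), 15))*(-189 + w(13, -21)) = ((-4 - 1) + (-2 - 1*(-10) + 15))*(-189 + (45 - 5*13 - 5*(-21))) = (-5 + (-2 + 10 + 15))*(-189 + (45 - 65 + 105)) = (-5 + 23)*(-189 + 85) = 18*(-104) = -1872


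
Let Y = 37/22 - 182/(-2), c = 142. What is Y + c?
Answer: 5163/22 ≈ 234.68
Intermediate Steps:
Y = 2039/22 (Y = 37*(1/22) - 182*(-½) = 37/22 + 91 = 2039/22 ≈ 92.682)
Y + c = 2039/22 + 142 = 5163/22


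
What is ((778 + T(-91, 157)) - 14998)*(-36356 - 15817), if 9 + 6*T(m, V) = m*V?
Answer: 866210928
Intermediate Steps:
T(m, V) = -3/2 + V*m/6 (T(m, V) = -3/2 + (m*V)/6 = -3/2 + (V*m)/6 = -3/2 + V*m/6)
((778 + T(-91, 157)) - 14998)*(-36356 - 15817) = ((778 + (-3/2 + (⅙)*157*(-91))) - 14998)*(-36356 - 15817) = ((778 + (-3/2 - 14287/6)) - 14998)*(-52173) = ((778 - 7148/3) - 14998)*(-52173) = (-4814/3 - 14998)*(-52173) = -49808/3*(-52173) = 866210928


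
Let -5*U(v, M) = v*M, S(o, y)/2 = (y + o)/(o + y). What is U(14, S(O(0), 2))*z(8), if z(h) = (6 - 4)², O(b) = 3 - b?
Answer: -112/5 ≈ -22.400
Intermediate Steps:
S(o, y) = 2 (S(o, y) = 2*((y + o)/(o + y)) = 2*((o + y)/(o + y)) = 2*1 = 2)
U(v, M) = -M*v/5 (U(v, M) = -v*M/5 = -M*v/5)
z(h) = 4 (z(h) = 2² = 4)
U(14, S(O(0), 2))*z(8) = -⅕*2*14*4 = -28/5*4 = -112/5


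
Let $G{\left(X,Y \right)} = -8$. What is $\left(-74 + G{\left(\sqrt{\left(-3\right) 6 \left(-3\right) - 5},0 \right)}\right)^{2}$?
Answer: $6724$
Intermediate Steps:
$\left(-74 + G{\left(\sqrt{\left(-3\right) 6 \left(-3\right) - 5},0 \right)}\right)^{2} = \left(-74 - 8\right)^{2} = \left(-82\right)^{2} = 6724$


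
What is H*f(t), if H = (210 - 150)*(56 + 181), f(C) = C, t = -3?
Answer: -42660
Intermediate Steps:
H = 14220 (H = 60*237 = 14220)
H*f(t) = 14220*(-3) = -42660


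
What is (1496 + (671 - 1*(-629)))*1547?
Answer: 4325412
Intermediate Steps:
(1496 + (671 - 1*(-629)))*1547 = (1496 + (671 + 629))*1547 = (1496 + 1300)*1547 = 2796*1547 = 4325412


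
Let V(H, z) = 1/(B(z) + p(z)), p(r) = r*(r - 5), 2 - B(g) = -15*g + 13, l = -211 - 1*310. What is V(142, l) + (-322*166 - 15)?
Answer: -14233984739/266220 ≈ -53467.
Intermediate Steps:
l = -521 (l = -211 - 310 = -521)
B(g) = -11 + 15*g (B(g) = 2 - (-15*g + 13) = 2 - (13 - 15*g) = 2 + (-13 + 15*g) = -11 + 15*g)
p(r) = r*(-5 + r)
V(H, z) = 1/(-11 + 15*z + z*(-5 + z)) (V(H, z) = 1/((-11 + 15*z) + z*(-5 + z)) = 1/(-11 + 15*z + z*(-5 + z)))
V(142, l) + (-322*166 - 15) = 1/(-11 + (-521)² + 10*(-521)) + (-322*166 - 15) = 1/(-11 + 271441 - 5210) + (-53452 - 15) = 1/266220 - 53467 = -14233984739/266220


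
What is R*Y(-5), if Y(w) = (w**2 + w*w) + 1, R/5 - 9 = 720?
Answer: 185895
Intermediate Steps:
R = 3645 (R = 45 + 5*720 = 45 + 3600 = 3645)
Y(w) = 1 + 2*w**2 (Y(w) = (w**2 + w**2) + 1 = 2*w**2 + 1 = 1 + 2*w**2)
R*Y(-5) = 3645*(1 + 2*(-5)**2) = 3645*(1 + 2*25) = 3645*(1 + 50) = 3645*51 = 185895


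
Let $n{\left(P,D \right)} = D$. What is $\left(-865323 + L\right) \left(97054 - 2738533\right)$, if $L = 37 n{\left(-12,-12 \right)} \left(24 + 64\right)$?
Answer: $2388940400205$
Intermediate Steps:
$L = -39072$ ($L = 37 \left(-12\right) \left(24 + 64\right) = \left(-444\right) 88 = -39072$)
$\left(-865323 + L\right) \left(97054 - 2738533\right) = \left(-865323 - 39072\right) \left(97054 - 2738533\right) = \left(-904395\right) \left(-2641479\right) = 2388940400205$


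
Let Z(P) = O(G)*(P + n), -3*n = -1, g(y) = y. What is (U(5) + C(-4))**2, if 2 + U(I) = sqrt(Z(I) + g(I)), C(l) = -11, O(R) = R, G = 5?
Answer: (39 - sqrt(285))**2/9 ≈ 54.357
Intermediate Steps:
n = 1/3 (n = -1/3*(-1) = 1/3 ≈ 0.33333)
Z(P) = 5/3 + 5*P (Z(P) = 5*(P + 1/3) = 5*(1/3 + P) = 5/3 + 5*P)
U(I) = -2 + sqrt(5/3 + 6*I) (U(I) = -2 + sqrt((5/3 + 5*I) + I) = -2 + sqrt(5/3 + 6*I))
(U(5) + C(-4))**2 = ((-2 + sqrt(15 + 54*5)/3) - 11)**2 = ((-2 + sqrt(15 + 270)/3) - 11)**2 = ((-2 + sqrt(285)/3) - 11)**2 = (-13 + sqrt(285)/3)**2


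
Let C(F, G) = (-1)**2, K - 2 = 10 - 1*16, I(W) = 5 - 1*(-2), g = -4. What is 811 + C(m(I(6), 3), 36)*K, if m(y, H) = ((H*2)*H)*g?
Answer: 807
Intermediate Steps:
I(W) = 7 (I(W) = 5 + 2 = 7)
m(y, H) = -8*H**2 (m(y, H) = ((H*2)*H)*(-4) = ((2*H)*H)*(-4) = (2*H**2)*(-4) = -8*H**2)
K = -4 (K = 2 + (10 - 1*16) = 2 + (10 - 16) = 2 - 6 = -4)
C(F, G) = 1
811 + C(m(I(6), 3), 36)*K = 811 + 1*(-4) = 811 - 4 = 807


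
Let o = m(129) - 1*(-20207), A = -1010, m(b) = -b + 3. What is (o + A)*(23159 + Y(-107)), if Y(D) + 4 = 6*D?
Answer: 429345423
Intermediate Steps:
m(b) = 3 - b
Y(D) = -4 + 6*D
o = 20081 (o = (3 - 1*129) - 1*(-20207) = (3 - 129) + 20207 = -126 + 20207 = 20081)
(o + A)*(23159 + Y(-107)) = (20081 - 1010)*(23159 + (-4 + 6*(-107))) = 19071*(23159 + (-4 - 642)) = 19071*(23159 - 646) = 19071*22513 = 429345423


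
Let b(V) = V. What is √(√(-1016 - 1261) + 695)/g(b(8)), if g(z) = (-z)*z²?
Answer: -√(695 + 3*I*√253)/512 ≈ -0.05152 - 0.0017666*I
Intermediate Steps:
g(z) = -z³
√(√(-1016 - 1261) + 695)/g(b(8)) = √(√(-1016 - 1261) + 695)/((-1*8³)) = √(√(-2277) + 695)/((-1*512)) = √(3*I*√253 + 695)/(-512) = √(695 + 3*I*√253)*(-1/512) = -√(695 + 3*I*√253)/512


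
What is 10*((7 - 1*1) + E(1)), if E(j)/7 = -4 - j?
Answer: -290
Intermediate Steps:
E(j) = -28 - 7*j (E(j) = 7*(-4 - j) = -28 - 7*j)
10*((7 - 1*1) + E(1)) = 10*((7 - 1*1) + (-28 - 7*1)) = 10*((7 - 1) + (-28 - 7)) = 10*(6 - 35) = 10*(-29) = -290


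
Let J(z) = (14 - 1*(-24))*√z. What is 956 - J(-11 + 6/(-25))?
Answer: 956 - 38*I*√281/5 ≈ 956.0 - 127.4*I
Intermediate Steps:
J(z) = 38*√z (J(z) = (14 + 24)*√z = 38*√z)
956 - J(-11 + 6/(-25)) = 956 - 38*√(-11 + 6/(-25)) = 956 - 38*√(-11 + 6*(-1/25)) = 956 - 38*√(-11 - 6/25) = 956 - 38*√(-281/25) = 956 - 38*I*√281/5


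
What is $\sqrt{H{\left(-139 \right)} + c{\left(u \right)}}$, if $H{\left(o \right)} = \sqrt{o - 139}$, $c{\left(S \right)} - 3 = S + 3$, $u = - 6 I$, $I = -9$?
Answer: $\sqrt{60 + i \sqrt{278}} \approx 7.819 + 1.0662 i$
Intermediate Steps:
$u = 54$ ($u = \left(-6\right) \left(-9\right) = 54$)
$c{\left(S \right)} = 6 + S$ ($c{\left(S \right)} = 3 + \left(S + 3\right) = 3 + \left(3 + S\right) = 6 + S$)
$H{\left(o \right)} = \sqrt{-139 + o}$
$\sqrt{H{\left(-139 \right)} + c{\left(u \right)}} = \sqrt{\sqrt{-139 - 139} + \left(6 + 54\right)} = \sqrt{\sqrt{-278} + 60} = \sqrt{i \sqrt{278} + 60} = \sqrt{60 + i \sqrt{278}}$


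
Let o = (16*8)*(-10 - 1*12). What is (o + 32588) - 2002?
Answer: 27770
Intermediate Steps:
o = -2816 (o = 128*(-10 - 12) = 128*(-22) = -2816)
(o + 32588) - 2002 = (-2816 + 32588) - 2002 = 29772 - 2002 = 27770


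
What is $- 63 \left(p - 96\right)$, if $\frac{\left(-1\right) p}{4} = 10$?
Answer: $8568$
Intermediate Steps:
$p = -40$ ($p = \left(-4\right) 10 = -40$)
$- 63 \left(p - 96\right) = - 63 \left(-40 - 96\right) = \left(-63\right) \left(-136\right) = 8568$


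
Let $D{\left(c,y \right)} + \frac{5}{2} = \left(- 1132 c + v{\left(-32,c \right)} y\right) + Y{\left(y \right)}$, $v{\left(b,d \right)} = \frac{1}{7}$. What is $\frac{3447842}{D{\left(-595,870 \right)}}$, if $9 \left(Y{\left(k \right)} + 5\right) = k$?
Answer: $\frac{144809364}{28297645} \approx 5.1174$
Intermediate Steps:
$v{\left(b,d \right)} = \frac{1}{7}$
$Y{\left(k \right)} = -5 + \frac{k}{9}$
$D{\left(c,y \right)} = - \frac{15}{2} - 1132 c + \frac{16 y}{63}$ ($D{\left(c,y \right)} = - \frac{5}{2} - \left(5 + 1132 c - \frac{16 y}{63}\right) = - \frac{15}{2} - 1132 c + \frac{16 y}{63}$)
$\frac{3447842}{D{\left(-595,870 \right)}} = \frac{3447842}{- \frac{15}{2} - -673540 + \frac{16}{63} \cdot 870} = \frac{3447842}{- \frac{15}{2} + 673540 + \frac{4640}{21}} = \frac{3447842}{\frac{28297645}{42}} = 3447842 \cdot \frac{42}{28297645} = \frac{144809364}{28297645}$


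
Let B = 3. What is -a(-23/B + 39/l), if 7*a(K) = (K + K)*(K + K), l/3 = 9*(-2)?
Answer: -22801/567 ≈ -40.213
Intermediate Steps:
l = -54 (l = 3*(9*(-2)) = 3*(-18) = -54)
a(K) = 4*K**2/7 (a(K) = ((K + K)*(K + K))/7 = ((2*K)*(2*K))/7 = (4*K**2)/7 = 4*K**2/7)
-a(-23/B + 39/l) = -4*(-23/3 + 39/(-54))**2/7 = -4*(-23*1/3 + 39*(-1/54))**2/7 = -4*(-23/3 - 13/18)**2/7 = -4*(-151/18)**2/7 = -4*22801/(7*324) = -1*22801/567 = -22801/567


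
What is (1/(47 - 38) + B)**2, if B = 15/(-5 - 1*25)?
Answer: 49/324 ≈ 0.15123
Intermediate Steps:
B = -1/2 (B = 15/(-5 - 25) = 15/(-30) = 15*(-1/30) = -1/2 ≈ -0.50000)
(1/(47 - 38) + B)**2 = (1/(47 - 38) - 1/2)**2 = (1/9 - 1/2)**2 = (-7/18)**2 = 49/324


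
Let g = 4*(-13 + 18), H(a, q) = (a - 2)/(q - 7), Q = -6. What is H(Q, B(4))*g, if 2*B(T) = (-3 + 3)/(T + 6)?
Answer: 160/7 ≈ 22.857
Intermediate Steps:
B(T) = 0 (B(T) = ((-3 + 3)/(T + 6))/2 = (0/(6 + T))/2 = (½)*0 = 0)
H(a, q) = (-2 + a)/(-7 + q)
g = 20 (g = 4*5 = 20)
H(Q, B(4))*g = ((-2 - 6)/(-7 + 0))*20 = (-8/(-7))*20 = -⅐*(-8)*20 = (8/7)*20 = 160/7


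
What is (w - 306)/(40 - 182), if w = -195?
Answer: 501/142 ≈ 3.5282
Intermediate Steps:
(w - 306)/(40 - 182) = (-195 - 306)/(40 - 182) = -501/(-142) = -501*(-1/142) = 501/142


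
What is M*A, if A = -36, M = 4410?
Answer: -158760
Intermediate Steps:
M*A = 4410*(-36) = -158760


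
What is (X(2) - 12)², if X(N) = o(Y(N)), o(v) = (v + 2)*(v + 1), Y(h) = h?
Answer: 0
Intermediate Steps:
o(v) = (1 + v)*(2 + v) (o(v) = (2 + v)*(1 + v) = (1 + v)*(2 + v))
X(N) = 2 + N² + 3*N
(X(2) - 12)² = ((2 + 2² + 3*2) - 12)² = ((2 + 4 + 6) - 12)² = (12 - 12)² = 0² = 0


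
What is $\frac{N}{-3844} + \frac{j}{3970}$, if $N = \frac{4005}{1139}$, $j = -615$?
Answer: $- \frac{270856419}{1738191452} \approx -0.15583$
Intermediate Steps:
$N = \frac{4005}{1139}$ ($N = 4005 \cdot \frac{1}{1139} = \frac{4005}{1139} \approx 3.5162$)
$\frac{N}{-3844} + \frac{j}{3970} = \frac{4005}{1139 \left(-3844\right)} - \frac{615}{3970} = \frac{4005}{1139} \left(- \frac{1}{3844}\right) - \frac{123}{794} = - \frac{4005}{4378316} - \frac{123}{794} = - \frac{270856419}{1738191452}$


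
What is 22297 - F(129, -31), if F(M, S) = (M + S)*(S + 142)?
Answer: 11419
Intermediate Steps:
F(M, S) = (142 + S)*(M + S) (F(M, S) = (M + S)*(142 + S) = (142 + S)*(M + S))
22297 - F(129, -31) = 22297 - ((-31)**2 + 142*129 + 142*(-31) + 129*(-31)) = 22297 - (961 + 18318 - 4402 - 3999) = 22297 - 1*10878 = 22297 - 10878 = 11419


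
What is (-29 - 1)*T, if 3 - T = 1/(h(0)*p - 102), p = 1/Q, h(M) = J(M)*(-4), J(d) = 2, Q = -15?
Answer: -68715/761 ≈ -90.296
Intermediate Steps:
h(M) = -8 (h(M) = 2*(-4) = -8)
p = -1/15 (p = 1/(-15) = -1/15 ≈ -0.066667)
T = 4581/1522 (T = 3 - 1/(-8*(-1/15) - 102) = 3 - 1/(8/15 - 102) = 3 - 1/(-1522/15) = 3 - 1*(-15/1522) = 3 + 15/1522 = 4581/1522 ≈ 3.0099)
(-29 - 1)*T = (-29 - 1)*(4581/1522) = -30*4581/1522 = -68715/761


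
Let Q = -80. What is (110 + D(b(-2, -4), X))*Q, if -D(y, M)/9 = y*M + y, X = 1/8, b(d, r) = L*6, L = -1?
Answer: -13660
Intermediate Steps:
b(d, r) = -6 (b(d, r) = -1*6 = -6)
X = ⅛ ≈ 0.12500
D(y, M) = -9*y - 9*M*y (D(y, M) = -9*(y*M + y) = -9*(M*y + y) = -9*(y + M*y) = -9*y - 9*M*y)
(110 + D(b(-2, -4), X))*Q = (110 - 9*(-6)*(1 + ⅛))*(-80) = (110 - 9*(-6)*9/8)*(-80) = (110 + 243/4)*(-80) = (683/4)*(-80) = -13660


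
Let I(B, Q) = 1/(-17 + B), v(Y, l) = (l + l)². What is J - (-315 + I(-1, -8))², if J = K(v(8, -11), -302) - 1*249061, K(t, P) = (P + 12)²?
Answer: -85607605/324 ≈ -2.6422e+5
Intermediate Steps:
v(Y, l) = 4*l² (v(Y, l) = (2*l)² = 4*l²)
K(t, P) = (12 + P)²
J = -164961 (J = (12 - 302)² - 1*249061 = (-290)² - 249061 = 84100 - 249061 = -164961)
J - (-315 + I(-1, -8))² = -164961 - (-315 + 1/(-17 - 1))² = -164961 - (-315 + 1/(-18))² = -164961 - (-315 - 1/18)² = -164961 - (-5671/18)² = -164961 - 1*32160241/324 = -164961 - 32160241/324 = -85607605/324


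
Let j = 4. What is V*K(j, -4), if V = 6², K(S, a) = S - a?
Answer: 288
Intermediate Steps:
V = 36
V*K(j, -4) = 36*(4 - 1*(-4)) = 36*(4 + 4) = 36*8 = 288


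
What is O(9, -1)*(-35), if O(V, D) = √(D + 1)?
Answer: 0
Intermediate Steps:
O(V, D) = √(1 + D)
O(9, -1)*(-35) = √(1 - 1)*(-35) = √0*(-35) = 0*(-35) = 0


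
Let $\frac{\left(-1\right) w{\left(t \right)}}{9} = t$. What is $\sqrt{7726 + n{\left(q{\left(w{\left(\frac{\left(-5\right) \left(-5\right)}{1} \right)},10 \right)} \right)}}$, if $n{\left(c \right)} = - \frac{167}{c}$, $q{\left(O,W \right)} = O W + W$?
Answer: $\frac{\sqrt{605724245}}{280} \approx 87.898$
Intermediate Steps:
$w{\left(t \right)} = - 9 t$
$q{\left(O,W \right)} = W + O W$
$\sqrt{7726 + n{\left(q{\left(w{\left(\frac{\left(-5\right) \left(-5\right)}{1} \right)},10 \right)} \right)}} = \sqrt{7726 - \frac{167}{10 \left(1 - 9 \frac{\left(-5\right) \left(-5\right)}{1}\right)}} = \sqrt{7726 - \frac{167}{10 \left(1 - 9 \cdot 25 \cdot 1\right)}} = \sqrt{7726 - \frac{167}{10 \left(1 - 225\right)}} = \sqrt{7726 - \frac{167}{10 \left(-224\right)}} = \sqrt{7726 - \frac{167}{-2240}} = \sqrt{7726 - - \frac{167}{2240}} = \sqrt{7726 + \frac{167}{2240}} = \sqrt{\frac{17306407}{2240}} = \frac{\sqrt{605724245}}{280}$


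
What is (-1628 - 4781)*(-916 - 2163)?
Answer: 19733311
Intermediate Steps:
(-1628 - 4781)*(-916 - 2163) = -6409*(-3079) = 19733311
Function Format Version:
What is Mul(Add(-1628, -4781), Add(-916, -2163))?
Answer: 19733311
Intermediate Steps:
Mul(Add(-1628, -4781), Add(-916, -2163)) = Mul(-6409, -3079) = 19733311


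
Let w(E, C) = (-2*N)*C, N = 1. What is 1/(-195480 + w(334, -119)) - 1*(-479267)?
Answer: 93573047613/195242 ≈ 4.7927e+5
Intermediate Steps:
w(E, C) = -2*C (w(E, C) = (-2*1)*C = -2*C)
1/(-195480 + w(334, -119)) - 1*(-479267) = 1/(-195480 - 2*(-119)) - 1*(-479267) = 1/(-195480 + 238) + 479267 = 1/(-195242) + 479267 = -1/195242 + 479267 = 93573047613/195242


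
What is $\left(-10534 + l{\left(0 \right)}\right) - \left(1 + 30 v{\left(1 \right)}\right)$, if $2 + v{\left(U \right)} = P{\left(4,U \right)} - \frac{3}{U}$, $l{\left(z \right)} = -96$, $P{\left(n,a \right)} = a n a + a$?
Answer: $-10631$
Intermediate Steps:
$P{\left(n,a \right)} = a + n a^{2}$ ($P{\left(n,a \right)} = n a^{2} + a = a + n a^{2}$)
$v{\left(U \right)} = -2 - \frac{3}{U} + U \left(1 + 4 U\right)$ ($v{\left(U \right)} = -2 + \left(U \left(1 + U 4\right) - \frac{3}{U}\right) = -2 + \left(U \left(1 + 4 U\right) - \frac{3}{U}\right) = -2 + \left(- \frac{3}{U} + U \left(1 + 4 U\right)\right) = -2 - \frac{3}{U} + U \left(1 + 4 U\right)$)
$\left(-10534 + l{\left(0 \right)}\right) - \left(1 + 30 v{\left(1 \right)}\right) = \left(-10534 - 96\right) - \left(1 + 30 \left(-2 + 1 - \frac{3}{1} + 4 \cdot 1^{2}\right)\right) = -10630 - \left(1 + 30 \left(-2 + 1 - 3 + 4 \cdot 1\right)\right) = -10630 - \left(1 + 30 \left(-2 + 1 - 3 + 4\right)\right) = -10630 - 1 = -10631$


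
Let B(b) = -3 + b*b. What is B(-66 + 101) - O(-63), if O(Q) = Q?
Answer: 1285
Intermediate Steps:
B(b) = -3 + b**2
B(-66 + 101) - O(-63) = (-3 + (-66 + 101)**2) - 1*(-63) = (-3 + 35**2) + 63 = (-3 + 1225) + 63 = 1222 + 63 = 1285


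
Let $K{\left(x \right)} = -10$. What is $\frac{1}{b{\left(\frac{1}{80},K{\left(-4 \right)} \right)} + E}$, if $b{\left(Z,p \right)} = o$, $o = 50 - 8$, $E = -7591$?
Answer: $- \frac{1}{7549} \approx -0.00013247$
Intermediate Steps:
$o = 42$
$b{\left(Z,p \right)} = 42$
$\frac{1}{b{\left(\frac{1}{80},K{\left(-4 \right)} \right)} + E} = \frac{1}{42 - 7591} = \frac{1}{-7549} = - \frac{1}{7549}$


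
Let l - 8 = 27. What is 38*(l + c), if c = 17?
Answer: 1976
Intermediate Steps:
l = 35 (l = 8 + 27 = 35)
38*(l + c) = 38*(35 + 17) = 38*52 = 1976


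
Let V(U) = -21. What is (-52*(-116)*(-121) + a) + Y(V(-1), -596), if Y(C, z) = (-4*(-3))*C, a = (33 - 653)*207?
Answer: -858464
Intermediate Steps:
a = -128340 (a = -620*207 = -128340)
Y(C, z) = 12*C
(-52*(-116)*(-121) + a) + Y(V(-1), -596) = (-52*(-116)*(-121) - 128340) + 12*(-21) = (6032*(-121) - 128340) - 252 = (-729872 - 128340) - 252 = -858212 - 252 = -858464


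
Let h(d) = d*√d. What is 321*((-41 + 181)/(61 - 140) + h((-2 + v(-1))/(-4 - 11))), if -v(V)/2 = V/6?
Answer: -396007/711 ≈ -556.97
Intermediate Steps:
v(V) = -V/3 (v(V) = -2*V/6 = -V/3)
h(d) = d^(3/2)
321*((-41 + 181)/(61 - 140) + h((-2 + v(-1))/(-4 - 11))) = 321*((-41 + 181)/(61 - 140) + ((-2 - ⅓*(-1))/(-4 - 11))^(3/2)) = 321*(140/(-79) + ((-2 + ⅓)/(-15))^(3/2)) = 321*(140*(-1/79) + (-5/3*(-1/15))^(3/2)) = 321*(-140/79 + (⅑)^(3/2)) = 321*(-140/79 + 1/27) = 321*(-3701/2133) = -396007/711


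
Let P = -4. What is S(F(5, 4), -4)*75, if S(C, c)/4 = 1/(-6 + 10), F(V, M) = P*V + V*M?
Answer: 75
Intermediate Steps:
F(V, M) = -4*V + M*V (F(V, M) = -4*V + V*M = -4*V + M*V)
S(C, c) = 1 (S(C, c) = 4/(-6 + 10) = 4/4 = 4*(1/4) = 1)
S(F(5, 4), -4)*75 = 1*75 = 75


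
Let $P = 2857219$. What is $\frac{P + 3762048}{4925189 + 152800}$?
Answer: $\frac{6619267}{5077989} \approx 1.3035$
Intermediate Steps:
$\frac{P + 3762048}{4925189 + 152800} = \frac{2857219 + 3762048}{4925189 + 152800} = \frac{6619267}{5077989}$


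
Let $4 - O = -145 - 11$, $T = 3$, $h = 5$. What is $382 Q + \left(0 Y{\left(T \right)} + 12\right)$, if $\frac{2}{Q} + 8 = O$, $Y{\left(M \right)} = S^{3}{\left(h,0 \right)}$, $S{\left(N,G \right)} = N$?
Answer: $\frac{647}{38} \approx 17.026$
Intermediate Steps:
$O = 160$ ($O = 4 - \left(-145 - 11\right) = 4 - -156 = 4 + 156 = 160$)
$Y{\left(M \right)} = 125$ ($Y{\left(M \right)} = 5^{3} = 125$)
$Q = \frac{1}{76}$ ($Q = \frac{2}{-8 + 160} = \frac{2}{152} = 2 \cdot \frac{1}{152} = \frac{1}{76} \approx 0.013158$)
$382 Q + \left(0 Y{\left(T \right)} + 12\right) = 382 \cdot \frac{1}{76} + \left(0 \cdot 125 + 12\right) = \frac{191}{38} + \left(0 + 12\right) = \frac{191}{38} + 12 = \frac{647}{38}$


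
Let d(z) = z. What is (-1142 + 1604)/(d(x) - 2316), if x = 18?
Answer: -77/383 ≈ -0.20104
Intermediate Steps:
(-1142 + 1604)/(d(x) - 2316) = (-1142 + 1604)/(18 - 2316) = 462/(-2298) = 462*(-1/2298) = -77/383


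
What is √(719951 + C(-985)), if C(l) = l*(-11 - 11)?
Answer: √741621 ≈ 861.17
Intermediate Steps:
C(l) = -22*l (C(l) = l*(-22) = -22*l)
√(719951 + C(-985)) = √(719951 - 22*(-985)) = √(719951 + 21670) = √741621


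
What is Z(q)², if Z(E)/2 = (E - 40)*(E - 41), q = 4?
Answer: 7096896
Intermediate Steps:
Z(E) = 2*(-41 + E)*(-40 + E) (Z(E) = 2*((E - 40)*(E - 41)) = 2*((-40 + E)*(-41 + E)) = 2*((-41 + E)*(-40 + E)) = 2*(-41 + E)*(-40 + E))
Z(q)² = (3280 - 162*4 + 2*4²)² = (3280 - 648 + 2*16)² = (3280 - 648 + 32)² = 2664² = 7096896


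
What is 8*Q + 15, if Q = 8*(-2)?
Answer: -113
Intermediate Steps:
Q = -16
8*Q + 15 = 8*(-16) + 15 = -128 + 15 = -113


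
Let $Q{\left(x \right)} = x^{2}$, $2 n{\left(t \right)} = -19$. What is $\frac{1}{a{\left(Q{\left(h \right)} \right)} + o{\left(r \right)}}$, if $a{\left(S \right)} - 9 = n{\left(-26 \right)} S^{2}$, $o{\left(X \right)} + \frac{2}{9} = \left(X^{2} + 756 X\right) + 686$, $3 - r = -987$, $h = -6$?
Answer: $\frac{9}{15452305} \approx 5.8244 \cdot 10^{-7}$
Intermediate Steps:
$n{\left(t \right)} = - \frac{19}{2}$ ($n{\left(t \right)} = \frac{1}{2} \left(-19\right) = - \frac{19}{2}$)
$r = 990$ ($r = 3 - -987 = 3 + 987 = 990$)
$o{\left(X \right)} = \frac{6172}{9} + X^{2} + 756 X$ ($o{\left(X \right)} = - \frac{2}{9} + \left(\left(X^{2} + 756 X\right) + 686\right) = - \frac{2}{9} + \left(686 + X^{2} + 756 X\right) = \frac{6172}{9} + X^{2} + 756 X$)
$a{\left(S \right)} = 9 - \frac{19 S^{2}}{2}$
$\frac{1}{a{\left(Q{\left(h \right)} \right)} + o{\left(r \right)}} = \frac{1}{\left(9 - \frac{19 \left(\left(-6\right)^{2}\right)^{2}}{2}\right) + \left(\frac{6172}{9} + 990^{2} + 756 \cdot 990\right)} = \frac{1}{\left(9 - \frac{19 \cdot 36^{2}}{2}\right) + \left(\frac{6172}{9} + 980100 + 748440\right)} = \frac{1}{\left(9 - 12312\right) + \frac{15563032}{9}} = \frac{1}{-12303 + \frac{15563032}{9}} = \frac{1}{\frac{15452305}{9}} = \frac{9}{15452305}$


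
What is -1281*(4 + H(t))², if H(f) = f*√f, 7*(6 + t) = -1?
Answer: 13545477/49 + 62952*I*√301/7 ≈ 2.7644e+5 + 1.5603e+5*I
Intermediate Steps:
t = -43/7 (t = -6 + (⅐)*(-1) = -6 - ⅐ = -43/7 ≈ -6.1429)
H(f) = f^(3/2)
-1281*(4 + H(t))² = -1281*(4 + (-43/7)^(3/2))² = -1281*(4 - 43*I*√301/49)²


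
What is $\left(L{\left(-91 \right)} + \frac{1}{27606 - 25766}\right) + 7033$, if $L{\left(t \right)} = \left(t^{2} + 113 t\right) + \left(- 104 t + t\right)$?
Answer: $\frac{26503361}{1840} \approx 14404.0$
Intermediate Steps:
$L{\left(t \right)} = t^{2} + 10 t$ ($L{\left(t \right)} = \left(t^{2} + 113 t\right) - 103 t = t^{2} + 10 t$)
$\left(L{\left(-91 \right)} + \frac{1}{27606 - 25766}\right) + 7033 = \left(- 91 \left(10 - 91\right) + \frac{1}{27606 - 25766}\right) + 7033 = \left(\left(-91\right) \left(-81\right) + \frac{1}{1840}\right) + 7033 = \left(7371 + \frac{1}{1840}\right) + 7033 = \frac{13562641}{1840} + 7033 = \frac{26503361}{1840}$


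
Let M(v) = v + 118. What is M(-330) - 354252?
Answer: -354464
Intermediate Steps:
M(v) = 118 + v
M(-330) - 354252 = (118 - 330) - 354252 = -212 - 354252 = -354464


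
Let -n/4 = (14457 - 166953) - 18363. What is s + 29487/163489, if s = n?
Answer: 111734297691/163489 ≈ 6.8344e+5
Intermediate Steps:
n = 683436 (n = -4*((14457 - 166953) - 18363) = -4*(-152496 - 18363) = -4*(-170859) = 683436)
s = 683436
s + 29487/163489 = 683436 + 29487/163489 = 111734297691/163489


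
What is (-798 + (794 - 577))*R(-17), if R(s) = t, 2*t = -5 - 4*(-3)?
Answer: -4067/2 ≈ -2033.5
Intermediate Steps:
t = 7/2 (t = (-5 - 4*(-3))/2 = (-5 + 12)/2 = (½)*7 = 7/2 ≈ 3.5000)
R(s) = 7/2
(-798 + (794 - 577))*R(-17) = (-798 + (794 - 577))*(7/2) = (-798 + 217)*(7/2) = -581*7/2 = -4067/2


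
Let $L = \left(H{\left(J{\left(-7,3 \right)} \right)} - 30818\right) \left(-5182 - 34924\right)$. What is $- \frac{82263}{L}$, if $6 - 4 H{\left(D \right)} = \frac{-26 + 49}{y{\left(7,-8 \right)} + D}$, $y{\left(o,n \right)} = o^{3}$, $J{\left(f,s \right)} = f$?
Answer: $- \frac{55280736}{830543102147} \approx -6.656 \cdot 10^{-5}$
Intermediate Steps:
$H{\left(D \right)} = \frac{3}{2} - \frac{23}{4 \left(343 + D\right)}$ ($H{\left(D \right)} = \frac{3}{2} - \frac{\left(-26 + 49\right) \frac{1}{7^{3} + D}}{4} = \frac{3}{2} - \frac{23 \frac{1}{343 + D}}{4} = \frac{3}{2} - \frac{23}{4 \left(343 + D\right)}$)
$L = \frac{830543102147}{672}$ ($L = \left(\frac{2035 + 6 \left(-7\right)}{4 \left(343 - 7\right)} - 30818\right) \left(-5182 - 34924\right) = \left(\frac{2035 - 42}{4 \cdot 336} - 30818\right) \left(-40106\right) = \left(\frac{1}{4} \cdot \frac{1}{336} \cdot 1993 - 30818\right) \left(-40106\right) = \left(\frac{1993}{1344} - 30818\right) \left(-40106\right) = \left(- \frac{41417399}{1344}\right) \left(-40106\right) = \frac{830543102147}{672} \approx 1.2359 \cdot 10^{9}$)
$- \frac{82263}{L} = - \frac{82263}{\frac{830543102147}{672}} = \left(-82263\right) \frac{672}{830543102147} = - \frac{55280736}{830543102147}$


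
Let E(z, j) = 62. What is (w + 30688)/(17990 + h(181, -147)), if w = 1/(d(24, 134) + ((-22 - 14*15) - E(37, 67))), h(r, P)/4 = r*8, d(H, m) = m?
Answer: 4910079/3805120 ≈ 1.2904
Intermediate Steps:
h(r, P) = 32*r (h(r, P) = 4*(r*8) = 4*(8*r) = 32*r)
w = -1/160 (w = 1/(134 + ((-22 - 14*15) - 1*62)) = 1/(134 + ((-22 - 210) - 62)) = 1/(134 + (-232 - 62)) = 1/(134 - 294) = 1/(-160) = -1/160 ≈ -0.0062500)
(w + 30688)/(17990 + h(181, -147)) = (-1/160 + 30688)/(17990 + 32*181) = 4910079/(160*(17990 + 5792)) = (4910079/160)/23782 = (4910079/160)*(1/23782) = 4910079/3805120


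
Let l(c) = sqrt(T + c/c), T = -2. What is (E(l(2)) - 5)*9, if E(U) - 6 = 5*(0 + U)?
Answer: 9 + 45*I ≈ 9.0 + 45.0*I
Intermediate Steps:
l(c) = I (l(c) = sqrt(-2 + c/c) = sqrt(-2 + 1) = sqrt(-1) = I)
E(U) = 6 + 5*U (E(U) = 6 + 5*(0 + U) = 6 + 5*U)
(E(l(2)) - 5)*9 = ((6 + 5*I) - 5)*9 = (1 + 5*I)*9 = 9 + 45*I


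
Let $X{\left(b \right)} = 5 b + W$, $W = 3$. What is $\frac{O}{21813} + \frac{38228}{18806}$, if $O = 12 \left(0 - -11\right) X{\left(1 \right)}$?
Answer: $\frac{12935250}{6215383} \approx 2.0812$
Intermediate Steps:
$X{\left(b \right)} = 3 + 5 b$ ($X{\left(b \right)} = 5 b + 3 = 3 + 5 b$)
$O = 1056$ ($O = 12 \left(0 - -11\right) \left(3 + 5 \cdot 1\right) = 12 \left(0 + 11\right) \left(3 + 5\right) = 12 \cdot 11 \cdot 8 = 132 \cdot 8 = 1056$)
$\frac{O}{21813} + \frac{38228}{18806} = \frac{1056}{21813} + \frac{38228}{18806} = 1056 \cdot \frac{1}{21813} + 38228 \cdot \frac{1}{18806} = \frac{32}{661} + \frac{19114}{9403} = \frac{12935250}{6215383}$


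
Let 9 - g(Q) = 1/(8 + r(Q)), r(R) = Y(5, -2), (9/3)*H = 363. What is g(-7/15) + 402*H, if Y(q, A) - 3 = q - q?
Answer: 535160/11 ≈ 48651.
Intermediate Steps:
H = 121 (H = (⅓)*363 = 121)
Y(q, A) = 3 (Y(q, A) = 3 + (q - q) = 3 + 0 = 3)
r(R) = 3
g(Q) = 98/11 (g(Q) = 9 - 1/(8 + 3) = 9 - 1/11 = 98/11)
g(-7/15) + 402*H = 98/11 + 402*121 = 98/11 + 48642 = 535160/11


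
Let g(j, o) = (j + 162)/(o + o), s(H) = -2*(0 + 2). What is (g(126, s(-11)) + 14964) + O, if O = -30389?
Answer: -15461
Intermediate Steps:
s(H) = -4 (s(H) = -2*2 = -4)
g(j, o) = (162 + j)/(2*o) (g(j, o) = (162 + j)/((2*o)) = (162 + j)*(1/(2*o)) = (162 + j)/(2*o))
(g(126, s(-11)) + 14964) + O = ((½)*(162 + 126)/(-4) + 14964) - 30389 = ((½)*(-¼)*288 + 14964) - 30389 = (-36 + 14964) - 30389 = 14928 - 30389 = -15461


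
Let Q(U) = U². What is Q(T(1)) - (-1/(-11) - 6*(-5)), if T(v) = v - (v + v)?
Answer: -320/11 ≈ -29.091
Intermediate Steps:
T(v) = -v (T(v) = v - 2*v = -v)
Q(T(1)) - (-1/(-11) - 6*(-5)) = (-1*1)² - (-1/(-11) - 6*(-5)) = (-1)² - (-1*(-1/11) + 30) = 1 - (1/11 + 30) = 1 - 1*331/11 = 1 - 331/11 = -320/11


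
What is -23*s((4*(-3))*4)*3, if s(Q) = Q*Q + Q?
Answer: -155664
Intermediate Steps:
s(Q) = Q + Q² (s(Q) = Q² + Q = Q + Q²)
-23*s((4*(-3))*4)*3 = -23*(4*(-3))*4*(1 + (4*(-3))*4)*3 = -23*(-12*4)*(1 - 12*4)*3 = -(-1104)*(1 - 48)*3 = -(-1104)*(-47)*3 = -23*2256*3 = -51888*3 = -155664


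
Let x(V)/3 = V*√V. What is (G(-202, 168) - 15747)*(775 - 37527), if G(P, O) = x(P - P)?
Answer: 578733744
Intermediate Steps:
x(V) = 3*V^(3/2) (x(V) = 3*(V*√V) = 3*V^(3/2))
G(P, O) = 0 (G(P, O) = 3*(P - P)^(3/2) = 3*0^(3/2) = 3*0 = 0)
(G(-202, 168) - 15747)*(775 - 37527) = (0 - 15747)*(775 - 37527) = -15747*(-36752) = 578733744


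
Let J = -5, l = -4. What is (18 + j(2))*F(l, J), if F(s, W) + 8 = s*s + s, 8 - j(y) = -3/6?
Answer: 106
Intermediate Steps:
j(y) = 17/2 (j(y) = 8 - (-3)/6 = 8 - 1*(-½) = 8 + ½ = 17/2)
F(s, W) = -8 + s + s² (F(s, W) = -8 + (s*s + s) = -8 + (s² + s) = -8 + (s + s²) = -8 + s + s²)
(18 + j(2))*F(l, J) = (18 + 17/2)*(-8 - 4 + (-4)²) = 53*(-8 - 4 + 16)/2 = (53/2)*4 = 106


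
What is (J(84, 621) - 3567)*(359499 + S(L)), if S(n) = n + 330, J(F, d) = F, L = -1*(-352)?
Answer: -1254510423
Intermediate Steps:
L = 352
S(n) = 330 + n
(J(84, 621) - 3567)*(359499 + S(L)) = (84 - 3567)*(359499 + (330 + 352)) = -3483*(359499 + 682) = -3483*360181 = -1254510423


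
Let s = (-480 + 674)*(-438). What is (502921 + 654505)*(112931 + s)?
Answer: 32360473534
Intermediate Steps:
s = -84972 (s = 194*(-438) = -84972)
(502921 + 654505)*(112931 + s) = (502921 + 654505)*(112931 - 84972) = 1157426*27959 = 32360473534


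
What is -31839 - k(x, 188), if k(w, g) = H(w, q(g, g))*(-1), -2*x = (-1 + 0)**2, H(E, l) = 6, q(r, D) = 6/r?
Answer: -31833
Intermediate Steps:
x = -1/2 (x = -(-1 + 0)**2/2 = -1/2*(-1)**2 = -1/2*1 = -1/2 ≈ -0.50000)
k(w, g) = -6 (k(w, g) = 6*(-1) = -6)
-31839 - k(x, 188) = -31839 - 1*(-6) = -31839 + 6 = -31833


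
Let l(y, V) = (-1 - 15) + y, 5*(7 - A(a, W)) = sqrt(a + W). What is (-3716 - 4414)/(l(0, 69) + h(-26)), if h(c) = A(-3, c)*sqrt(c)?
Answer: 40650/(80 - sqrt(754) - 35*I*sqrt(26)) ≈ 61.709 + 209.61*I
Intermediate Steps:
A(a, W) = 7 - sqrt(W + a)/5 (A(a, W) = 7 - sqrt(a + W)/5 = 7 - sqrt(W + a)/5)
h(c) = sqrt(c)*(7 - sqrt(-3 + c)/5) (h(c) = (7 - sqrt(c - 3)/5)*sqrt(c) = (7 - sqrt(-3 + c)/5)*sqrt(c) = sqrt(c)*(7 - sqrt(-3 + c)/5))
l(y, V) = -16 + y
(-3716 - 4414)/(l(0, 69) + h(-26)) = (-3716 - 4414)/((-16 + 0) + sqrt(-26)*(35 - sqrt(-3 - 26))/5) = -8130/(-16 + (I*sqrt(26))*(35 - sqrt(-29))/5) = -8130/(-16 + (I*sqrt(26))*(35 - I*sqrt(29))/5) = -8130/(-16 + I*sqrt(26)*(35 - I*sqrt(29))/5)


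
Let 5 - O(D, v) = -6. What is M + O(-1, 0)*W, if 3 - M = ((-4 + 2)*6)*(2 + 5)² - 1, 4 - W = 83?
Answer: -277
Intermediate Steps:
O(D, v) = 11 (O(D, v) = 5 - 1*(-6) = 5 + 6 = 11)
W = -79 (W = 4 - 1*83 = 4 - 83 = -79)
M = 592 (M = 3 - (((-4 + 2)*6)*(2 + 5)² - 1) = 3 - (-2*6*7² - 1) = 3 - (-12*49 - 1) = 3 - (-588 - 1) = 3 - 1*(-589) = 3 + 589 = 592)
M + O(-1, 0)*W = 592 + 11*(-79) = 592 - 869 = -277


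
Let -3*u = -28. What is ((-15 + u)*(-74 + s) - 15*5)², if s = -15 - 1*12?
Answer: 2226064/9 ≈ 2.4734e+5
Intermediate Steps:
u = 28/3 (u = -⅓*(-28) = 28/3 ≈ 9.3333)
s = -27 (s = -15 - 12 = -27)
((-15 + u)*(-74 + s) - 15*5)² = ((-15 + 28/3)*(-74 - 27) - 15*5)² = (-17/3*(-101) - 75)² = (1717/3 - 75)² = (1492/3)² = 2226064/9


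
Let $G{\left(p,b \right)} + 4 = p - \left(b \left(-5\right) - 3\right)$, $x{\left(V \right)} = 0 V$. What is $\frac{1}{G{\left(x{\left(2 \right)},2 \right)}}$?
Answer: $\frac{1}{9} \approx 0.11111$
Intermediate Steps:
$x{\left(V \right)} = 0$
$G{\left(p,b \right)} = -1 + p + 5 b$ ($G{\left(p,b \right)} = -4 - \left(-3 - p + b \left(-5\right)\right) = -4 - \left(-3 - p - 5 b\right) = -4 + \left(p + \left(3 + 5 b\right)\right) = -4 + \left(3 + p + 5 b\right) = -1 + p + 5 b$)
$\frac{1}{G{\left(x{\left(2 \right)},2 \right)}} = \frac{1}{-1 + 0 + 5 \cdot 2} = \frac{1}{-1 + 0 + 10} = \frac{1}{9}$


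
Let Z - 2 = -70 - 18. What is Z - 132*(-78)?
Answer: 10210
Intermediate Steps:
Z = -86 (Z = 2 + (-70 - 18) = 2 - 88 = -86)
Z - 132*(-78) = -86 - 132*(-78) = -86 + 10296 = 10210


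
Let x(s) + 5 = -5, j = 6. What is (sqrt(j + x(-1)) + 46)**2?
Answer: 2112 + 184*I ≈ 2112.0 + 184.0*I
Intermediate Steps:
x(s) = -10 (x(s) = -5 - 5 = -10)
(sqrt(j + x(-1)) + 46)**2 = (sqrt(6 - 10) + 46)**2 = (sqrt(-4) + 46)**2 = (2*I + 46)**2 = (46 + 2*I)**2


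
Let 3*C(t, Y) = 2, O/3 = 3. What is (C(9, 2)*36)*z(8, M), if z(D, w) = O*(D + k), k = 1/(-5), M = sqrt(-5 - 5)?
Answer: 8424/5 ≈ 1684.8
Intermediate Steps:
O = 9 (O = 3*3 = 9)
M = I*sqrt(10) (M = sqrt(-10) = I*sqrt(10) ≈ 3.1623*I)
k = -1/5 ≈ -0.20000
z(D, w) = -9/5 + 9*D (z(D, w) = 9*(D - 1/5) = 9*(-1/5 + D) = -9/5 + 9*D)
C(t, Y) = 2/3 (C(t, Y) = (1/3)*2 = 2/3)
(C(9, 2)*36)*z(8, M) = ((2/3)*36)*(-9/5 + 9*8) = 24*(-9/5 + 72) = 24*(351/5) = 8424/5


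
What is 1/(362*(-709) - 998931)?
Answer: -1/1255589 ≈ -7.9644e-7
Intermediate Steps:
1/(362*(-709) - 998931) = 1/(-256658 - 998931) = 1/(-1255589) = -1/1255589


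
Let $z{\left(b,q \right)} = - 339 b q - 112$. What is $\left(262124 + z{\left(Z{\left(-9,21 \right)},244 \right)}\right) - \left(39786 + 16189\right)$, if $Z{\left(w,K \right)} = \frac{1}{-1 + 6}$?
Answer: $\frac{947469}{5} \approx 1.8949 \cdot 10^{5}$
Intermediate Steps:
$Z{\left(w,K \right)} = \frac{1}{5}$
$z{\left(b,q \right)} = -112 - 339 b q$ ($z{\left(b,q \right)} = - 339 b q - 112 = -112 - 339 b q$)
$\left(262124 + z{\left(Z{\left(-9,21 \right)},244 \right)}\right) - \left(39786 + 16189\right) = \left(262124 - \left(112 + \frac{339}{5} \cdot 244\right)\right) - \left(39786 + 16189\right) = \left(262124 - \frac{83276}{5}\right) + \left(119 - \left(39905 + 16189\right)\right) = \left(262124 - \frac{83276}{5}\right) + \left(119 - 56094\right) = \frac{1227344}{5} + \left(119 - 56094\right) = \frac{1227344}{5} - 55975 = \frac{947469}{5}$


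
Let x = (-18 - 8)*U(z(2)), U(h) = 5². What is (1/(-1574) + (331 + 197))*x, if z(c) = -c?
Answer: -270098075/787 ≈ -3.4320e+5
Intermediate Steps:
U(h) = 25
x = -650 (x = (-18 - 8)*25 = -26*25 = -650)
(1/(-1574) + (331 + 197))*x = (1/(-1574) + (331 + 197))*(-650) = (-1/1574 + 528)*(-650) = (831071/1574)*(-650) = -270098075/787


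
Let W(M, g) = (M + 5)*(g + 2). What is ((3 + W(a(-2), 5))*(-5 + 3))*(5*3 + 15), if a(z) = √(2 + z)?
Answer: -2280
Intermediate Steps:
W(M, g) = (2 + g)*(5 + M) (W(M, g) = (5 + M)*(2 + g) = (2 + g)*(5 + M))
((3 + W(a(-2), 5))*(-5 + 3))*(5*3 + 15) = ((3 + (10 + 2*√(2 - 2) + 5*5 + √(2 - 2)*5))*(-5 + 3))*(5*3 + 15) = ((3 + (10 + 2*√0 + 25 + √0*5))*(-2))*(15 + 15) = ((3 + (10 + 2*0 + 25 + 0*5))*(-2))*30 = ((3 + (10 + 0 + 25 + 0))*(-2))*30 = ((3 + 35)*(-2))*30 = (38*(-2))*30 = -76*30 = -2280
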